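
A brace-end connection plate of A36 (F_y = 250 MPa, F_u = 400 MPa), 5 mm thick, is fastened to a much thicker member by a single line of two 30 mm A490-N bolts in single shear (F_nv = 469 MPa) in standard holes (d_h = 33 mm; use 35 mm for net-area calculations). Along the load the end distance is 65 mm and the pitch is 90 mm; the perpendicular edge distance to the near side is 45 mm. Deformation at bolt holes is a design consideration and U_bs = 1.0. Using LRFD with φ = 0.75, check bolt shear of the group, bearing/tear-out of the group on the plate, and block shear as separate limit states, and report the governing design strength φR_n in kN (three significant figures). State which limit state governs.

Bolt shear: A_b = π·30²/4 = 706.9 mm²; R_n = 469 × 706.9 × 2 × 1 / 1000 = 663 kN → 0.75 × 663 = 497 kN.
Bearing: edge l_c = 48.5, r_n = 116.4 kN; interior l_c = 57, r_n = 136.8 kN; R_n = 116.4 + 1·136.8 = 253.2 kN → 190 kN.
Block shear: A_gv = 775, A_nv = 512.5, A_nt = 137.5 mm²; R_n = min(0.6F_uA_nv, 0.6F_yA_gv) + U_bs·F_u·A_nt = 171.2 kN → 128 kN.
Block shear governs: 128 kN.

128 kN (block shear governs)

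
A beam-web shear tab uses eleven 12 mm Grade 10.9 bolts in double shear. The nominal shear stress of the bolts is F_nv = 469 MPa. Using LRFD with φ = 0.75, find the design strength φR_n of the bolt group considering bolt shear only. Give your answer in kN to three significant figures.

875 kN

A_b = π × 12² / 4 = 113.1 mm².
R_n = F_nv · A_b · n · n_s = 469 × 113.1 × 11 × 2 / 1000 = 1167 kN.
Design strength φR_n = 0.75 × 1167 = 875 kN.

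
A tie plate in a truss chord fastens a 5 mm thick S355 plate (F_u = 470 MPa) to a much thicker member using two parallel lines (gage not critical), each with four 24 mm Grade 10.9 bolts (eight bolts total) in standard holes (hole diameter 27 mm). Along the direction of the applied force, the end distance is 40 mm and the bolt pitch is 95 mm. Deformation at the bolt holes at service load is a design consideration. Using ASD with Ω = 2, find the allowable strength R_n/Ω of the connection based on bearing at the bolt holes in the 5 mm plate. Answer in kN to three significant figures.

Per bolt r_n = 1.2 l_c t F_u ≤ 2.4 d t F_u; upper limit = 2.4 × 24 × 5 × 470 / 1000 = 135.4 kN.
Edge bolt: l_c = 40 − 27/2 = 26.5 mm → 1.2 × 26.5 × 5 × 470 / 1000 = 74.73 → r_n = 74.73 kN.
Interior bolts: l_c = 95 − 27 = 68 mm → 1.2 × 68 × 5 × 470 / 1000 = 191.8 → r_n = 135.4 kN.
R_n = 2 × 74.73 + 6 × 135.4 = 961.6 kN.
Allowable strength R_n/Ω = 961.6 / 2 = 481 kN.

481 kN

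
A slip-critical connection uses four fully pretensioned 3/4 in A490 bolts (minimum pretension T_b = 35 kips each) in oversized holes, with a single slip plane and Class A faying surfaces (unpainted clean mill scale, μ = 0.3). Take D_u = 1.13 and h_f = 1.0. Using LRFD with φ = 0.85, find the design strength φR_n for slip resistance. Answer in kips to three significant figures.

R_n = μ · D_u · h_f · T_b · n_s · n_b = 0.3 × 1.13 × 1.0 × 35 × 1 × 4 = 47.46 kips.
Design strength φR_n = 0.85 × 47.46 = 40.3 kips.

40.3 kips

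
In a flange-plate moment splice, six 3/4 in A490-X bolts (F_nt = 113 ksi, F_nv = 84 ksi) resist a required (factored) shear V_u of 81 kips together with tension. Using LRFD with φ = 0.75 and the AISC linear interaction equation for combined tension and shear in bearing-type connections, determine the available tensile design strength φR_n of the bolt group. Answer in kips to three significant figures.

183 kips

A_b = π·0.75²/4 = 0.4418 in²; f_rv = 81 / (6 × 0.4418) = 30.56 ksi.
F'_nt = 1.3 F_nt − (F_nt / φF_nv) f_rv = 1.3·113 − (113/(0.75·84))·30.56 = 92.09 ksi, capped at F_nt → F'_nt = 92.09 ksi.
R_n = F'_nt · A_b · n = 92.09 × 0.4418 × 6 = 244.1 kips.
Design strength φR_n = 0.75 × 244.1 = 183 kips.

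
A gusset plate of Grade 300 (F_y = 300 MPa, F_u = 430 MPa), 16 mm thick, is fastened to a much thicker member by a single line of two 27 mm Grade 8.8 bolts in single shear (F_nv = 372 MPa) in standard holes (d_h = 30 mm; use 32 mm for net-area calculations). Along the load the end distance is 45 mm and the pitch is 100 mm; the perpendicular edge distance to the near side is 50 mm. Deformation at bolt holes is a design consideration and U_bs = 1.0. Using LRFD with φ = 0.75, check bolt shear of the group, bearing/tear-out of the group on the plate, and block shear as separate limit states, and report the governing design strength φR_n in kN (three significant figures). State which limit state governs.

319 kN (bolt shear governs)

Bolt shear: A_b = π·27²/4 = 572.6 mm²; R_n = 372 × 572.6 × 2 × 1 / 1000 = 426 kN → 0.75 × 426 = 319 kN.
Bearing: edge l_c = 30, r_n = 247.7 kN; interior l_c = 70, r_n = 445.8 kN; R_n = 247.7 + 1·445.8 = 693.5 kN → 520 kN.
Block shear: A_gv = 2320, A_nv = 1552, A_nt = 544 mm²; R_n = min(0.6F_uA_nv, 0.6F_yA_gv) + U_bs·F_u·A_nt = 634.3 kN → 476 kN.
Bolt shear governs: 319 kN.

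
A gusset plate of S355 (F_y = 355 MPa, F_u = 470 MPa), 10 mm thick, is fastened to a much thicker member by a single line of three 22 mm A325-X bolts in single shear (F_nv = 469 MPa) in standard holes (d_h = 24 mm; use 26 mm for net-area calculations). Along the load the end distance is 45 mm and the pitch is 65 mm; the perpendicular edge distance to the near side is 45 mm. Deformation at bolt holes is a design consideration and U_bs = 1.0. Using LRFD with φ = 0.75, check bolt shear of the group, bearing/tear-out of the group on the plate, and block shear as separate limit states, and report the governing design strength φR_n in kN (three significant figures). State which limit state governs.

345 kN (block shear governs)

Bolt shear: A_b = π·22²/4 = 380.1 mm²; R_n = 469 × 380.1 × 3 × 1 / 1000 = 534.8 kN → 0.75 × 534.8 = 401 kN.
Bearing: edge l_c = 33, r_n = 186.1 kN; interior l_c = 41, r_n = 231.2 kN; R_n = 186.1 + 2·231.2 = 648.6 kN → 486 kN.
Block shear: A_gv = 1750, A_nv = 1100, A_nt = 320 mm²; R_n = min(0.6F_uA_nv, 0.6F_yA_gv) + U_bs·F_u·A_nt = 460.6 kN → 345 kN.
Block shear governs: 345 kN.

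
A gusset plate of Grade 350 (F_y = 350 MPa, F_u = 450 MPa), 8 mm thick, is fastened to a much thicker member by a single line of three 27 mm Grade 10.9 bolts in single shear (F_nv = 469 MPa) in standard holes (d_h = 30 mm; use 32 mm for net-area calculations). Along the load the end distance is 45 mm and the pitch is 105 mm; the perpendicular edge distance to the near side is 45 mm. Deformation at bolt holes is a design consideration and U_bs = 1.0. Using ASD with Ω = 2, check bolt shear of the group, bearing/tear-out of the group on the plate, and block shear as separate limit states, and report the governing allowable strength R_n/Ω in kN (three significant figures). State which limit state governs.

Bolt shear: A_b = π·27²/4 = 572.6 mm²; R_n = 469 × 572.6 × 3 × 1 / 1000 = 805.6 kN → 805.6 / 2 = 403 kN.
Bearing: edge l_c = 30, r_n = 129.6 kN; interior l_c = 75, r_n = 233.3 kN; R_n = 129.6 + 2·233.3 = 596.2 kN → 298 kN.
Block shear: A_gv = 2040, A_nv = 1400, A_nt = 232 mm²; R_n = min(0.6F_uA_nv, 0.6F_yA_gv) + U_bs·F_u·A_nt = 482.4 kN → 241 kN.
Block shear governs: 241 kN.

241 kN (block shear governs)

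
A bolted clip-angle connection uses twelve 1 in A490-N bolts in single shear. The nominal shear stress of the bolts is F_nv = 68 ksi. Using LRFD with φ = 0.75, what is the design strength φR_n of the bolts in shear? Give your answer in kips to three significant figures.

481 kips

A_b = π × 1² / 4 = 0.7854 in².
R_n = F_nv · A_b · n · n_s = 68 × 0.7854 × 12 × 1 = 640.9 kips.
Design strength φR_n = 0.75 × 640.9 = 481 kips.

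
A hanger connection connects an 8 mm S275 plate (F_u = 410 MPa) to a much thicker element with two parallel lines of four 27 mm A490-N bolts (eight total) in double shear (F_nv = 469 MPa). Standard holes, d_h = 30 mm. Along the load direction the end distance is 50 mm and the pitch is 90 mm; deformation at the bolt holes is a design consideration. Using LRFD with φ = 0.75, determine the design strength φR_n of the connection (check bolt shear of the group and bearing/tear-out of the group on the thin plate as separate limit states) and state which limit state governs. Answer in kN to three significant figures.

1160 kN (bearing governs)

Bolt shear: A_b = π·27²/4 = 572.6 mm²; R_n = 469 × 572.6 × 8 × 2 / 1000 = 4296 kN → 0.75 × 4296 = 3220 kN.
Bearing (1.2 l_c t F_u ≤ 2.4 d t F_u): upper limit = 2.4·27·8·410 / 1000 = 212.5 kN.
  Edge l_c = 50 − 30/2 = 35 → r_n = 137.8 kN; interior l_c = 90 − 30 = 60 → r_n = 212.5 kN.
  R_n,bearing = 2·137.8 + 6·212.5 = 1551 kN → 0.75 × 1551 = 1160 kN.
Bearing governs: 1160 kN.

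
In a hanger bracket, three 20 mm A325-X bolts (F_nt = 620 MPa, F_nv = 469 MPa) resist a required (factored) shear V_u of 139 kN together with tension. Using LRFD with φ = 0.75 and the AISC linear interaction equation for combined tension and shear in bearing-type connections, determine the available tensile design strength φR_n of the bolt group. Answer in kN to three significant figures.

A_b = π·20²/4 = 314.2 mm²; f_rv = 139 × 1000 / (3 × 314.2) = 147.5 MPa.
F'_nt = 1.3 F_nt − (F_nt / φF_nv) f_rv = 1.3·620 − (620/(0.75·469))·147.5 = 546 MPa, capped at F_nt → F'_nt = 546 MPa.
R_n = F'_nt · A_b · n = 546 × 314.2 × 3 / 1000 = 514.6 kN.
Design strength φR_n = 0.75 × 514.6 = 386 kN.

386 kN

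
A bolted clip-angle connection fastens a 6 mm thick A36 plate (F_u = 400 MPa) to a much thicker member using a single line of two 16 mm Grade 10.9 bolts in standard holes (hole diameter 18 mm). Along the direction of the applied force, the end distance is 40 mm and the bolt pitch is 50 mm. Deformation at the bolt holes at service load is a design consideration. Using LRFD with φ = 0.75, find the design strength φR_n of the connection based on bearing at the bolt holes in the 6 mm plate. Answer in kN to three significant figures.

Per bolt r_n = 1.2 l_c t F_u ≤ 2.4 d t F_u; upper limit = 2.4 × 16 × 6 × 400 / 1000 = 92.16 kN.
Edge bolt: l_c = 40 − 18/2 = 31 mm → 1.2 × 31 × 6 × 400 / 1000 = 89.28 → r_n = 89.28 kN.
Interior bolts: l_c = 50 − 18 = 32 mm → 1.2 × 32 × 6 × 400 / 1000 = 92.16 → r_n = 92.16 kN.
R_n = 1 × 89.28 + 1 × 92.16 = 181.4 kN.
Design strength φR_n = 0.75 × 181.4 = 136 kN.

136 kN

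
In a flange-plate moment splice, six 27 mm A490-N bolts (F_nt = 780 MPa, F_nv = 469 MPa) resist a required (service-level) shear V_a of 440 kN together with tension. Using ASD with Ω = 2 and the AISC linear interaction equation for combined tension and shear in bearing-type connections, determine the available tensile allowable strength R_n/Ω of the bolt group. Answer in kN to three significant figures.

1010 kN

A_b = π·27²/4 = 572.6 mm²; f_rv = 440 × 1000 / (6 × 572.6) = 128.1 MPa.
F'_nt = 1.3 F_nt − (Ω F_nt / F_nv) f_rv = 1.3·780 − (2·780/469)·128.1 = 588 MPa, capped at F_nt → F'_nt = 588 MPa.
R_n = F'_nt · A_b · n = 588 × 572.6 × 6 / 1000 = 2020 kN.
Allowable strength R_n/Ω = 2020 / 2 = 1010 kN.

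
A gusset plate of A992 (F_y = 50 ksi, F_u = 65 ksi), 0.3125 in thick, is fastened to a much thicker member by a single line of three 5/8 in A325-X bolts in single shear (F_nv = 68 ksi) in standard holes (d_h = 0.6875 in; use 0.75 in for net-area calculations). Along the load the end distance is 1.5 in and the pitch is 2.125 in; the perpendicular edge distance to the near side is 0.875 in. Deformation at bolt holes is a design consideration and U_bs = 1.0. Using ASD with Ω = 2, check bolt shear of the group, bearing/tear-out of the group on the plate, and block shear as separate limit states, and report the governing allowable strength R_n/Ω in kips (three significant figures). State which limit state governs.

28.7 kips (block shear governs)

Bolt shear: A_b = π·0.625²/4 = 0.3068 in²; R_n = 68 × 0.3068 × 3 × 1 = 62.59 kips → 62.59 / 2 = 31.3 kips.
Bearing: edge l_c = 1.156, r_n = 28.18 kips; interior l_c = 1.438, r_n = 30.47 kips; R_n = 28.18 + 2·30.47 = 89.12 kips → 44.6 kips.
Block shear: A_gv = 1.797, A_nv = 1.211, A_nt = 0.1562 in²; R_n = min(0.6F_uA_nv, 0.6F_yA_gv) + U_bs·F_u·A_nt = 57.38 kips → 28.7 kips.
Block shear governs: 28.7 kips.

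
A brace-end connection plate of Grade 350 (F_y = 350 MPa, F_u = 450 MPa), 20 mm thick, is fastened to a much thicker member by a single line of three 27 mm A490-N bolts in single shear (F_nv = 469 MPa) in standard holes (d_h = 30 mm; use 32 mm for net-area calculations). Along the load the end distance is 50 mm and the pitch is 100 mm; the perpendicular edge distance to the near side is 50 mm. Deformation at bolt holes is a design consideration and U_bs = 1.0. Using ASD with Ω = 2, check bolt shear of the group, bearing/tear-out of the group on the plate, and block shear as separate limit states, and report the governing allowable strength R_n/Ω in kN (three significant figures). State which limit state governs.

403 kN (bolt shear governs)

Bolt shear: A_b = π·27²/4 = 572.6 mm²; R_n = 469 × 572.6 × 3 × 1 / 1000 = 805.6 kN → 805.6 / 2 = 403 kN.
Bearing: edge l_c = 35, r_n = 378 kN; interior l_c = 70, r_n = 583.2 kN; R_n = 378 + 2·583.2 = 1544 kN → 772 kN.
Block shear: A_gv = 5000, A_nv = 3400, A_nt = 680 mm²; R_n = min(0.6F_uA_nv, 0.6F_yA_gv) + U_bs·F_u·A_nt = 1224 kN → 612 kN.
Bolt shear governs: 403 kN.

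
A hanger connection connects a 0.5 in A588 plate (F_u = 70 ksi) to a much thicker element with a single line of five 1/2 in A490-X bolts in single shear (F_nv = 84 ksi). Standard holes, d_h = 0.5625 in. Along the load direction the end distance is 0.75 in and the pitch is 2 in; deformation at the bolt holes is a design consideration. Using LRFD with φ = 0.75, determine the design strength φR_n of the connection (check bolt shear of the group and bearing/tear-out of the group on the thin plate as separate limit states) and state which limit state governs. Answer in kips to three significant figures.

61.9 kips (bolt shear governs)

Bolt shear: A_b = π·0.5²/4 = 0.1963 in²; R_n = 84 × 0.1963 × 5 × 1 = 82.47 kips → 0.75 × 82.47 = 61.9 kips.
Bearing (1.2 l_c t F_u ≤ 2.4 d t F_u): upper limit = 2.4·0.5·0.5·70 = 42 kips.
  Edge l_c = 0.75 − 0.5625/2 = 0.4688 → r_n = 19.69 kips; interior l_c = 2 − 0.5625 = 1.438 → r_n = 42 kips.
  R_n,bearing = 1·19.69 + 4·42 = 187.7 kips → 0.75 × 187.7 = 141 kips.
Bolt shear governs: 61.9 kips.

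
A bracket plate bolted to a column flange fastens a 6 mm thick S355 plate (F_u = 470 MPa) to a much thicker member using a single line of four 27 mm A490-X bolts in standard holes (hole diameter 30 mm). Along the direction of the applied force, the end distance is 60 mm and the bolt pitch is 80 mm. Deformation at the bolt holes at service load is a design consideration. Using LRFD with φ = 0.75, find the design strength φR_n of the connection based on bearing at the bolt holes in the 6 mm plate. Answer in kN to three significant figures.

Per bolt r_n = 1.2 l_c t F_u ≤ 2.4 d t F_u; upper limit = 2.4 × 27 × 6 × 470 / 1000 = 182.7 kN.
Edge bolt: l_c = 60 − 30/2 = 45 mm → 1.2 × 45 × 6 × 470 / 1000 = 152.3 → r_n = 152.3 kN.
Interior bolts: l_c = 80 − 30 = 50 mm → 1.2 × 50 × 6 × 470 / 1000 = 169.2 → r_n = 169.2 kN.
R_n = 1 × 152.3 + 3 × 169.2 = 659.9 kN.
Design strength φR_n = 0.75 × 659.9 = 495 kN.

495 kN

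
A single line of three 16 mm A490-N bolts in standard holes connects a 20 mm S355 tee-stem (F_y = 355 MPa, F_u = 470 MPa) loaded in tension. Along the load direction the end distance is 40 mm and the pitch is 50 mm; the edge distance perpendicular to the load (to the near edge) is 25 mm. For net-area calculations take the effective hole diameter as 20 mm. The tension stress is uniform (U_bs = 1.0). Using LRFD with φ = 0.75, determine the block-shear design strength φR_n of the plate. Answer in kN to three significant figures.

486 kN

Shear plane L_v = 40 + 2·50 = 140 mm; A_gv = 140 × 20 = 2800 mm².
A_nv = (140 − 2.5·20) × 20 = 1800 mm².
A_nt = (25 − 0.5·20) × 20 = 300 mm².
0.6 F_u A_nv = 507.6 kN; 0.6 F_y A_gv = 596.4 kN → shear rupture governs the shear term.
R_n = 507.6 + 1.0 × 470 × 300 / 1000 = 648.6 kN.
Design strength φR_n = 0.75 × 648.6 = 486 kN.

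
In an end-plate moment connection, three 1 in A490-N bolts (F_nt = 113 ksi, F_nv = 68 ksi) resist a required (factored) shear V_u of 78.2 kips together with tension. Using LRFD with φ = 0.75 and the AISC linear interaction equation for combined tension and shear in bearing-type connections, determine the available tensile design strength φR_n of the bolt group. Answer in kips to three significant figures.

130 kips

A_b = π·1²/4 = 0.7854 in²; f_rv = 78.2 / (3 × 0.7854) = 33.19 ksi.
F'_nt = 1.3 F_nt − (F_nt / φF_nv) f_rv = 1.3·113 − (113/(0.75·68))·33.19 = 73.36 ksi, capped at F_nt → F'_nt = 73.36 ksi.
R_n = F'_nt · A_b · n = 73.36 × 0.7854 × 3 = 172.9 kips.
Design strength φR_n = 0.75 × 172.9 = 130 kips.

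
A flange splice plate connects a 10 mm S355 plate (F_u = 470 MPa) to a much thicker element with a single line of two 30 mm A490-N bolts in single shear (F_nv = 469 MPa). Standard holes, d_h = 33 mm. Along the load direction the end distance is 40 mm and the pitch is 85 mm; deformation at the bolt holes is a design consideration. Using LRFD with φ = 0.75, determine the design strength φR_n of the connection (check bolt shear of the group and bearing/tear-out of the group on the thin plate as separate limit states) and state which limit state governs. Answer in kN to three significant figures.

319 kN (bearing governs)

Bolt shear: A_b = π·30²/4 = 706.9 mm²; R_n = 469 × 706.9 × 2 × 1 / 1000 = 663 kN → 0.75 × 663 = 497 kN.
Bearing (1.2 l_c t F_u ≤ 2.4 d t F_u): upper limit = 2.4·30·10·470 / 1000 = 338.4 kN.
  Edge l_c = 40 − 33/2 = 23.5 → r_n = 132.5 kN; interior l_c = 85 − 33 = 52 → r_n = 293.3 kN.
  R_n,bearing = 1·132.5 + 1·293.3 = 425.8 kN → 0.75 × 425.8 = 319 kN.
Bearing governs: 319 kN.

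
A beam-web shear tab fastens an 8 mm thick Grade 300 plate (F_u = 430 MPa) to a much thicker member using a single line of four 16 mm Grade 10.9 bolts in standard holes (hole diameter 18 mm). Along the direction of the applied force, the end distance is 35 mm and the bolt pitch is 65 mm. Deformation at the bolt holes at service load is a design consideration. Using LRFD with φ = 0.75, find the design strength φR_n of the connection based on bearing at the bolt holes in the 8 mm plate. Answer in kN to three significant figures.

378 kN

Per bolt r_n = 1.2 l_c t F_u ≤ 2.4 d t F_u; upper limit = 2.4 × 16 × 8 × 430 / 1000 = 132.1 kN.
Edge bolt: l_c = 35 − 18/2 = 26 mm → 1.2 × 26 × 8 × 430 / 1000 = 107.3 → r_n = 107.3 kN.
Interior bolts: l_c = 65 − 18 = 47 mm → 1.2 × 47 × 8 × 430 / 1000 = 194 → r_n = 132.1 kN.
R_n = 1 × 107.3 + 3 × 132.1 = 503.6 kN.
Design strength φR_n = 0.75 × 503.6 = 378 kN.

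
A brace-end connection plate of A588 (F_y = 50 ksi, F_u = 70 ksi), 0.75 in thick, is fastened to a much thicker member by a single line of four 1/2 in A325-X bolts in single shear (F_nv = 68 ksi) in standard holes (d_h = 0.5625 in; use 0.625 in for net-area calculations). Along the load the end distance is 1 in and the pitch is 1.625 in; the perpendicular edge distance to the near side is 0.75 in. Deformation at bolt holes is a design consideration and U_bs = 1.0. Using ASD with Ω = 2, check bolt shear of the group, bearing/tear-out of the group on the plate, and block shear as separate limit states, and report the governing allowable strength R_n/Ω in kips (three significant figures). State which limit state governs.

Bolt shear: A_b = π·0.5²/4 = 0.1963 in²; R_n = 68 × 0.1963 × 4 × 1 = 53.41 kips → 53.41 / 2 = 26.7 kips.
Bearing: edge l_c = 0.7188, r_n = 45.28 kips; interior l_c = 1.062, r_n = 63 kips; R_n = 45.28 + 3·63 = 234.3 kips → 117 kips.
Block shear: A_gv = 4.406, A_nv = 2.766, A_nt = 0.3281 in²; R_n = min(0.6F_uA_nv, 0.6F_yA_gv) + U_bs·F_u·A_nt = 139.1 kips → 69.6 kips.
Bolt shear governs: 26.7 kips.

26.7 kips (bolt shear governs)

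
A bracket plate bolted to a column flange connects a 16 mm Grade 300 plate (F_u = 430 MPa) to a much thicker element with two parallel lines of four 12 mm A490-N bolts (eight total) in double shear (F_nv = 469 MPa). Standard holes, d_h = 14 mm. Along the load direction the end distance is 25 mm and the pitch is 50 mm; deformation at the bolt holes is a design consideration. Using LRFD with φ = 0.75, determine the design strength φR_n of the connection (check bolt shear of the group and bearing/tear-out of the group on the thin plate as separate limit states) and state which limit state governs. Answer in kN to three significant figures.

Bolt shear: A_b = π·12²/4 = 113.1 mm²; R_n = 469 × 113.1 × 8 × 2 / 1000 = 848.7 kN → 0.75 × 848.7 = 637 kN.
Bearing (1.2 l_c t F_u ≤ 2.4 d t F_u): upper limit = 2.4·12·16·430 / 1000 = 198.1 kN.
  Edge l_c = 25 − 14/2 = 18 → r_n = 148.6 kN; interior l_c = 50 − 14 = 36 → r_n = 198.1 kN.
  R_n,bearing = 2·148.6 + 6·198.1 = 1486 kN → 0.75 × 1486 = 1110 kN.
Bolt shear governs: 637 kN.

637 kN (bolt shear governs)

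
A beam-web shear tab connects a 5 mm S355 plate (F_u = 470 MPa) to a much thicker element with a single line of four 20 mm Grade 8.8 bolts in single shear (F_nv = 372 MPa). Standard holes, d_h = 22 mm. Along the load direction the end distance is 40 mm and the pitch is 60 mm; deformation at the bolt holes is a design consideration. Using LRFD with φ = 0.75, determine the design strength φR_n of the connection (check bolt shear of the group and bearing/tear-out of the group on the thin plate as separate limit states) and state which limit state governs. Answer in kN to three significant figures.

302 kN (bearing governs)

Bolt shear: A_b = π·20²/4 = 314.2 mm²; R_n = 372 × 314.2 × 4 × 1 / 1000 = 467.5 kN → 0.75 × 467.5 = 351 kN.
Bearing (1.2 l_c t F_u ≤ 2.4 d t F_u): upper limit = 2.4·20·5·470 / 1000 = 112.8 kN.
  Edge l_c = 40 − 22/2 = 29 → r_n = 81.78 kN; interior l_c = 60 − 22 = 38 → r_n = 107.2 kN.
  R_n,bearing = 1·81.78 + 3·107.2 = 403.3 kN → 0.75 × 403.3 = 302 kN.
Bearing governs: 302 kN.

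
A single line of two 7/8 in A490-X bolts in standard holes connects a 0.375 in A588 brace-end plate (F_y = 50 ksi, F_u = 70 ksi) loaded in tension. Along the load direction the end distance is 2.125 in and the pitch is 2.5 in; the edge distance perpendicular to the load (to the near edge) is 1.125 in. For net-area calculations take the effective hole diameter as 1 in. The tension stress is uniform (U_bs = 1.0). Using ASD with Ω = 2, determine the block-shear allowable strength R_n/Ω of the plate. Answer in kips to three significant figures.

Shear plane L_v = 2.125 + 1·2.5 = 4.625 in; A_gv = 4.625 × 0.375 = 1.734 in².
A_nv = (4.625 − 1.5·1) × 0.375 = 1.172 in².
A_nt = (1.125 − 0.5·1) × 0.375 = 0.2344 in².
0.6 F_u A_nv = 49.22 kips; 0.6 F_y A_gv = 52.03 kips → shear rupture governs the shear term.
R_n = 49.22 + 1.0 × 70 × 0.2344 = 65.62 kips.
Allowable strength R_n/Ω = 65.62 / 2 = 32.8 kips.

32.8 kips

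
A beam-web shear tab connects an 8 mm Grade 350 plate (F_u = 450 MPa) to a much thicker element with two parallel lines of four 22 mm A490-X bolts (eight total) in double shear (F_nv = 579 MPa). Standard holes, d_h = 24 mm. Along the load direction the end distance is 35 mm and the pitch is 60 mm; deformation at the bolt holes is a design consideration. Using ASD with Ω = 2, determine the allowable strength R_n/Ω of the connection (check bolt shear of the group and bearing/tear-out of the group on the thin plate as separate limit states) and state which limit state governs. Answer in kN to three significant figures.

Bolt shear: A_b = π·22²/4 = 380.1 mm²; R_n = 579 × 380.1 × 8 × 2 / 1000 = 3522 kN → 3522 / 2 = 1760 kN.
Bearing (1.2 l_c t F_u ≤ 2.4 d t F_u): upper limit = 2.4·22·8·450 / 1000 = 190.1 kN.
  Edge l_c = 35 − 24/2 = 23 → r_n = 99.36 kN; interior l_c = 60 − 24 = 36 → r_n = 155.5 kN.
  R_n,bearing = 2·99.36 + 6·155.5 = 1132 kN → 1132 / 2 = 566 kN.
Bearing governs: 566 kN.

566 kN (bearing governs)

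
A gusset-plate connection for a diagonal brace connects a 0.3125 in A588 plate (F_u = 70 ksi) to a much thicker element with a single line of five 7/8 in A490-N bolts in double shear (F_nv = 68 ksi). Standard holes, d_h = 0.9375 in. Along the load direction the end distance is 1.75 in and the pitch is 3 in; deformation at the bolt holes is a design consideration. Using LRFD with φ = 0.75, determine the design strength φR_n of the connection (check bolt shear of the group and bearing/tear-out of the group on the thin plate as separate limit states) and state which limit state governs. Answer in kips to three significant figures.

Bolt shear: A_b = π·0.875²/4 = 0.6013 in²; R_n = 68 × 0.6013 × 5 × 2 = 408.9 kips → 0.75 × 408.9 = 307 kips.
Bearing (1.2 l_c t F_u ≤ 2.4 d t F_u): upper limit = 2.4·0.875·0.3125·70 = 45.94 kips.
  Edge l_c = 1.75 − 0.9375/2 = 1.281 → r_n = 33.63 kips; interior l_c = 3 − 0.9375 = 2.062 → r_n = 45.94 kips.
  R_n,bearing = 1·33.63 + 4·45.94 = 217.4 kips → 0.75 × 217.4 = 163 kips.
Bearing governs: 163 kips.

163 kips (bearing governs)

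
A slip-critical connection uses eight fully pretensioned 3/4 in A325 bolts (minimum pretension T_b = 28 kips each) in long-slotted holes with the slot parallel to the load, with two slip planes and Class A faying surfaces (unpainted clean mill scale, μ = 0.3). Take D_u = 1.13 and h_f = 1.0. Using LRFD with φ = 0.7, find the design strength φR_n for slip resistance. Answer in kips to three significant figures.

106 kips

R_n = μ · D_u · h_f · T_b · n_s · n_b = 0.3 × 1.13 × 1.0 × 28 × 2 × 8 = 151.9 kips.
Design strength φR_n = 0.7 × 151.9 = 106 kips.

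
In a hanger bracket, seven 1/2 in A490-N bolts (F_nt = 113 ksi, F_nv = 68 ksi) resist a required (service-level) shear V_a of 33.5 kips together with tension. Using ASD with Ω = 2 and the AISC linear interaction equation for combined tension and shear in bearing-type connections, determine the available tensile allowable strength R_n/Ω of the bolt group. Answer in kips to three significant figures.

45.3 kips

A_b = π·0.5²/4 = 0.1963 in²; f_rv = 33.5 / (7 × 0.1963) = 24.37 ksi.
F'_nt = 1.3 F_nt − (Ω F_nt / F_nv) f_rv = 1.3·113 − (2·113/68)·24.37 = 65.89 ksi, capped at F_nt → F'_nt = 65.89 ksi.
R_n = F'_nt · A_b · n = 65.89 × 0.1963 × 7 = 90.57 kips.
Allowable strength R_n/Ω = 90.57 / 2 = 45.3 kips.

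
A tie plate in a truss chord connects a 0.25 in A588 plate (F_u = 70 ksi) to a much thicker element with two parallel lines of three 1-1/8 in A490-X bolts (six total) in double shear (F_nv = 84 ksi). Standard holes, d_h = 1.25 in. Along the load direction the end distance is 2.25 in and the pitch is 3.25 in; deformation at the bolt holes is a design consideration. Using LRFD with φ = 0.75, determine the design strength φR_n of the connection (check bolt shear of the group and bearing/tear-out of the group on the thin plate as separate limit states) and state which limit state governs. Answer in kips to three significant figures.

177 kips (bearing governs)

Bolt shear: A_b = π·1.125²/4 = 0.994 in²; R_n = 84 × 0.994 × 6 × 2 = 1002 kips → 0.75 × 1002 = 751 kips.
Bearing (1.2 l_c t F_u ≤ 2.4 d t F_u): upper limit = 2.4·1.125·0.25·70 = 47.25 kips.
  Edge l_c = 2.25 − 1.25/2 = 1.625 → r_n = 34.12 kips; interior l_c = 3.25 − 1.25 = 2 → r_n = 42 kips.
  R_n,bearing = 2·34.12 + 4·42 = 236.2 kips → 0.75 × 236.2 = 177 kips.
Bearing governs: 177 kips.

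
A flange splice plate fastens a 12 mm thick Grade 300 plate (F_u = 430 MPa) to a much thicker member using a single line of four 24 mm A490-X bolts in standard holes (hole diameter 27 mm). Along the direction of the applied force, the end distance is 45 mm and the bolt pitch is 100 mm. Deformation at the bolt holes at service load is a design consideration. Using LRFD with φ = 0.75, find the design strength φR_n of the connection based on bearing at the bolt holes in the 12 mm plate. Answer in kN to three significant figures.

815 kN

Per bolt r_n = 1.2 l_c t F_u ≤ 2.4 d t F_u; upper limit = 2.4 × 24 × 12 × 430 / 1000 = 297.2 kN.
Edge bolt: l_c = 45 − 27/2 = 31.5 mm → 1.2 × 31.5 × 12 × 430 / 1000 = 195 → r_n = 195 kN.
Interior bolts: l_c = 100 − 27 = 73 mm → 1.2 × 73 × 12 × 430 / 1000 = 452 → r_n = 297.2 kN.
R_n = 1 × 195 + 3 × 297.2 = 1087 kN.
Design strength φR_n = 0.75 × 1087 = 815 kN.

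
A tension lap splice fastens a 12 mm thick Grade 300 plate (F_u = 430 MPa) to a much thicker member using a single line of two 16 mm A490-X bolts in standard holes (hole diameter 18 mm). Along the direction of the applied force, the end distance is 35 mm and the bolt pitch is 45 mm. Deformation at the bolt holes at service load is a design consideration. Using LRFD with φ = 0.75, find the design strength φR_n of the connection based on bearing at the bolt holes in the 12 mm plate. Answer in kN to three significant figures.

Per bolt r_n = 1.2 l_c t F_u ≤ 2.4 d t F_u; upper limit = 2.4 × 16 × 12 × 430 / 1000 = 198.1 kN.
Edge bolt: l_c = 35 − 18/2 = 26 mm → 1.2 × 26 × 12 × 430 / 1000 = 161 → r_n = 161 kN.
Interior bolts: l_c = 45 − 18 = 27 mm → 1.2 × 27 × 12 × 430 / 1000 = 167.2 → r_n = 167.2 kN.
R_n = 1 × 161 + 1 × 167.2 = 328.2 kN.
Design strength φR_n = 0.75 × 328.2 = 246 kN.

246 kN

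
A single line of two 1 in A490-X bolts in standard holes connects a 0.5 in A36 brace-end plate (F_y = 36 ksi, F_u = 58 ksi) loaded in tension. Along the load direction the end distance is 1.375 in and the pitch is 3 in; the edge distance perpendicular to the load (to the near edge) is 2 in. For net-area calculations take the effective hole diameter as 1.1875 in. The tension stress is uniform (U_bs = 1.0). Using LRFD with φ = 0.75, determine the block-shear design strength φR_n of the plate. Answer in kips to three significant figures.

64.4 kips

Shear plane L_v = 1.375 + 1·3 = 4.375 in; A_gv = 4.375 × 0.5 = 2.188 in².
A_nv = (4.375 − 1.5·1.1875) × 0.5 = 1.297 in².
A_nt = (2 − 0.5·1.1875) × 0.5 = 0.7031 in².
0.6 F_u A_nv = 45.13 kips; 0.6 F_y A_gv = 47.25 kips → shear rupture governs the shear term.
R_n = 45.13 + 1.0 × 58 × 0.7031 = 85.91 kips.
Design strength φR_n = 0.75 × 85.91 = 64.4 kips.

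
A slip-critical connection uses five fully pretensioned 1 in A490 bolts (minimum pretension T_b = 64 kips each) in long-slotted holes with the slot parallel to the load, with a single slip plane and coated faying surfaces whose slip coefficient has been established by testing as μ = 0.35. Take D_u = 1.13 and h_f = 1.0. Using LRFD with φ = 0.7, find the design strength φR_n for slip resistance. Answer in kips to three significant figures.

R_n = μ · D_u · h_f · T_b · n_s · n_b = 0.35 × 1.13 × 1.0 × 64 × 1 × 5 = 126.6 kips.
Design strength φR_n = 0.7 × 126.6 = 88.6 kips.

88.6 kips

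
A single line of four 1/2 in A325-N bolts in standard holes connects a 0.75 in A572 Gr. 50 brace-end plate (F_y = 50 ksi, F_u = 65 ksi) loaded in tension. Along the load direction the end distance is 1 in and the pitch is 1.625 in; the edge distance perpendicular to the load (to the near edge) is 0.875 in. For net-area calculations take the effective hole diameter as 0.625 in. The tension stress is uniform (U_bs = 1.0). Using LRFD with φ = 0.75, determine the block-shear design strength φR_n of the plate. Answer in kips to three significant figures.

Shear plane L_v = 1 + 3·1.625 = 5.875 in; A_gv = 5.875 × 0.75 = 4.406 in².
A_nv = (5.875 − 3.5·0.625) × 0.75 = 2.766 in².
A_nt = (0.875 − 0.5·0.625) × 0.75 = 0.4219 in².
0.6 F_u A_nv = 107.9 kips; 0.6 F_y A_gv = 132.2 kips → shear rupture governs the shear term.
R_n = 107.9 + 1.0 × 65 × 0.4219 = 135.3 kips.
Design strength φR_n = 0.75 × 135.3 = 101 kips.

101 kips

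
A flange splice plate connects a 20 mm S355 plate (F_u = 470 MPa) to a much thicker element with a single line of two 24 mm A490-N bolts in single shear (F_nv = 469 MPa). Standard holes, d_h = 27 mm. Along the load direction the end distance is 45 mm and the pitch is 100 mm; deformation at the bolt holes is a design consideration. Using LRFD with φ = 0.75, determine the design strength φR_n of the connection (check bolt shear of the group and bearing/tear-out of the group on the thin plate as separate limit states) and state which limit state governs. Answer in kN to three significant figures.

318 kN (bolt shear governs)

Bolt shear: A_b = π·24²/4 = 452.4 mm²; R_n = 469 × 452.4 × 2 × 1 / 1000 = 424.3 kN → 0.75 × 424.3 = 318 kN.
Bearing (1.2 l_c t F_u ≤ 2.4 d t F_u): upper limit = 2.4·24·20·470 / 1000 = 541.4 kN.
  Edge l_c = 45 − 27/2 = 31.5 → r_n = 355.3 kN; interior l_c = 100 − 27 = 73 → r_n = 541.4 kN.
  R_n,bearing = 1·355.3 + 1·541.4 = 896.8 kN → 0.75 × 896.8 = 673 kN.
Bolt shear governs: 318 kN.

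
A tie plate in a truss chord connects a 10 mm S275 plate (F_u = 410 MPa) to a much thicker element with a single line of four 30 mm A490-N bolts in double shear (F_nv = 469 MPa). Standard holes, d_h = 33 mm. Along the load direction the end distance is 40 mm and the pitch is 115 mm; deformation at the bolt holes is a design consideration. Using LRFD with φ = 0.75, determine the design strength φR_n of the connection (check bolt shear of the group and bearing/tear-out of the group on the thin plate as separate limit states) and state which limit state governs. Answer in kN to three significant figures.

751 kN (bearing governs)

Bolt shear: A_b = π·30²/4 = 706.9 mm²; R_n = 469 × 706.9 × 4 × 2 / 1000 = 2652 kN → 0.75 × 2652 = 1990 kN.
Bearing (1.2 l_c t F_u ≤ 2.4 d t F_u): upper limit = 2.4·30·10·410 / 1000 = 295.2 kN.
  Edge l_c = 40 − 33/2 = 23.5 → r_n = 115.6 kN; interior l_c = 115 − 33 = 82 → r_n = 295.2 kN.
  R_n,bearing = 1·115.6 + 3·295.2 = 1001 kN → 0.75 × 1001 = 751 kN.
Bearing governs: 751 kN.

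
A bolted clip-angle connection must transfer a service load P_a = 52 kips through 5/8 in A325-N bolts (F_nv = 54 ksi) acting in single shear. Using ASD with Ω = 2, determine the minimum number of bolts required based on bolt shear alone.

7 bolts

A_b = π·0.625²/4 = 0.3068 in².
Per-bolt allowable strength R_n/Ω = 54 × 0.3068 × 1 / 2 = 8.283 kips.
n ≥ 52 / 8.283 = 6.278 → use 7 bolts.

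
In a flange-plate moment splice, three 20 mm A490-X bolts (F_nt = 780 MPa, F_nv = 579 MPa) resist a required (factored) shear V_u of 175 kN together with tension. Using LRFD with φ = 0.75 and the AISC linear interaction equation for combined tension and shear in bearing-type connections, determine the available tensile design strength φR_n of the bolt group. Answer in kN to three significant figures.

A_b = π·20²/4 = 314.2 mm²; f_rv = 175 × 1000 / (3 × 314.2) = 185.7 MPa.
F'_nt = 1.3 F_nt − (F_nt / φF_nv) f_rv = 1.3·780 − (780/(0.75·579))·185.7 = 680.5 MPa, capped at F_nt → F'_nt = 680.5 MPa.
R_n = F'_nt · A_b · n = 680.5 × 314.2 × 3 / 1000 = 641.3 kN.
Design strength φR_n = 0.75 × 641.3 = 481 kN.

481 kN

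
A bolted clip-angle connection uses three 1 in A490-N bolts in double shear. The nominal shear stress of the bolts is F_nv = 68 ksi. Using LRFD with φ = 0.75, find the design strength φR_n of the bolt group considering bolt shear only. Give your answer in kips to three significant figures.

240 kips

A_b = π × 1² / 4 = 0.7854 in².
R_n = F_nv · A_b · n · n_s = 68 × 0.7854 × 3 × 2 = 320.4 kips.
Design strength φR_n = 0.75 × 320.4 = 240 kips.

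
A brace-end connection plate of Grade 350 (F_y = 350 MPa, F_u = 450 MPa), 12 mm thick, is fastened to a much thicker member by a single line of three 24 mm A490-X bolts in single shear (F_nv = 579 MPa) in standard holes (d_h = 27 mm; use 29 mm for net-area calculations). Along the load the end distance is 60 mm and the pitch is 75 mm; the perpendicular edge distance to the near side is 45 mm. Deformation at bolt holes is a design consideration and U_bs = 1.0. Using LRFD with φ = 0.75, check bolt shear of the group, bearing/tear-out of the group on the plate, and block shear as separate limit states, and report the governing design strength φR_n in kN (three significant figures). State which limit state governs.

458 kN (block shear governs)

Bolt shear: A_b = π·24²/4 = 452.4 mm²; R_n = 579 × 452.4 × 3 × 1 / 1000 = 785.8 kN → 0.75 × 785.8 = 589 kN.
Bearing: edge l_c = 46.5, r_n = 301.3 kN; interior l_c = 48, r_n = 311 kN; R_n = 301.3 + 2·311 = 923.4 kN → 693 kN.
Block shear: A_gv = 2520, A_nv = 1650, A_nt = 366 mm²; R_n = min(0.6F_uA_nv, 0.6F_yA_gv) + U_bs·F_u·A_nt = 610.2 kN → 458 kN.
Block shear governs: 458 kN.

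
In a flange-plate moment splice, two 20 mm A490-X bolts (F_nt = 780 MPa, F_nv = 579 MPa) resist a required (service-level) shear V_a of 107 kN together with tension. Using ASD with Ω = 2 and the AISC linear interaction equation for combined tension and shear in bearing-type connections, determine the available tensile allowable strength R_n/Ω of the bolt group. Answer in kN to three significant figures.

174 kN

A_b = π·20²/4 = 314.2 mm²; f_rv = 107 × 1000 / (2 × 314.2) = 170.3 MPa.
F'_nt = 1.3 F_nt − (Ω F_nt / F_nv) f_rv = 1.3·780 − (2·780/579)·170.3 = 555.2 MPa, capped at F_nt → F'_nt = 555.2 MPa.
R_n = F'_nt · A_b · n = 555.2 × 314.2 × 2 / 1000 = 348.8 kN.
Allowable strength R_n/Ω = 348.8 / 2 = 174 kN.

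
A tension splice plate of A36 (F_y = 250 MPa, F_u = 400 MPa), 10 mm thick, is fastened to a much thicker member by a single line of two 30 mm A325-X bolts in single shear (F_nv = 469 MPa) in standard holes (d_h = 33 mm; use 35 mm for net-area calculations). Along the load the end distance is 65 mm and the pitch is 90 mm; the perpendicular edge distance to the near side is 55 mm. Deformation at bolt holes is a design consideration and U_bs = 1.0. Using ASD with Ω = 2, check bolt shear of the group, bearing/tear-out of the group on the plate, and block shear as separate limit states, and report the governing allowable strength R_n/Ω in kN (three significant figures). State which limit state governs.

Bolt shear: A_b = π·30²/4 = 706.9 mm²; R_n = 469 × 706.9 × 2 × 1 / 1000 = 663 kN → 663 / 2 = 332 kN.
Bearing: edge l_c = 48.5, r_n = 232.8 kN; interior l_c = 57, r_n = 273.6 kN; R_n = 232.8 + 1·273.6 = 506.4 kN → 253 kN.
Block shear: A_gv = 1550, A_nv = 1025, A_nt = 375 mm²; R_n = min(0.6F_uA_nv, 0.6F_yA_gv) + U_bs·F_u·A_nt = 382.5 kN → 191 kN.
Block shear governs: 191 kN.

191 kN (block shear governs)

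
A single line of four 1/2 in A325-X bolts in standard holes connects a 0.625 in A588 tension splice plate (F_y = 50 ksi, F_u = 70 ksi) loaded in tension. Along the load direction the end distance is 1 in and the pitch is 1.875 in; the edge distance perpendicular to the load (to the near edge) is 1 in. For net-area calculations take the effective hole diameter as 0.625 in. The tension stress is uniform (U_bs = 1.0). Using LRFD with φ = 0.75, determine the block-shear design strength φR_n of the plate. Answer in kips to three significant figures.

110 kips

Shear plane L_v = 1 + 3·1.875 = 6.625 in; A_gv = 6.625 × 0.625 = 4.141 in².
A_nv = (6.625 − 3.5·0.625) × 0.625 = 2.773 in².
A_nt = (1 − 0.5·0.625) × 0.625 = 0.4297 in².
0.6 F_u A_nv = 116.5 kips; 0.6 F_y A_gv = 124.2 kips → shear rupture governs the shear term.
R_n = 116.5 + 1.0 × 70 × 0.4297 = 146.6 kips.
Design strength φR_n = 0.75 × 146.6 = 110 kips.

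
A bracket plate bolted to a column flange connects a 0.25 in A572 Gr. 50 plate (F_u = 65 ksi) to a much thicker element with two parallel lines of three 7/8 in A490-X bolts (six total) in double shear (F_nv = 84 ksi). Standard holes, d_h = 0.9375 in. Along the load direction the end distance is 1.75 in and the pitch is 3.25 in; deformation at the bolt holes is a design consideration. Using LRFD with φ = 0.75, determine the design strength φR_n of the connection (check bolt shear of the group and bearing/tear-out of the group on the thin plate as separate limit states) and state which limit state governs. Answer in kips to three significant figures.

Bolt shear: A_b = π·0.875²/4 = 0.6013 in²; R_n = 84 × 0.6013 × 6 × 2 = 606.1 kips → 0.75 × 606.1 = 455 kips.
Bearing (1.2 l_c t F_u ≤ 2.4 d t F_u): upper limit = 2.4·0.875·0.25·65 = 34.12 kips.
  Edge l_c = 1.75 − 0.9375/2 = 1.281 → r_n = 24.98 kips; interior l_c = 3.25 − 0.9375 = 2.312 → r_n = 34.12 kips.
  R_n,bearing = 2·24.98 + 4·34.12 = 186.5 kips → 0.75 × 186.5 = 140 kips.
Bearing governs: 140 kips.

140 kips (bearing governs)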